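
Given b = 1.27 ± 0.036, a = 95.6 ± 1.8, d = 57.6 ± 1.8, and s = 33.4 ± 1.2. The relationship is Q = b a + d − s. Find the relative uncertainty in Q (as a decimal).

Let p = b·a = 121. δp/p = √((1·δb/b)² + (1·δa/a)²) = √(0.000804 + 0.000355) = 0.0340, so δp = 4.13.
Q = p + d − s: δQ = √(δp² + δd² + δs²) = √(17.1 + 3.24 + 1.44) = 4.66
Q = 146, so δQ/Q = 4.66/146 = 0.0320.

0.0320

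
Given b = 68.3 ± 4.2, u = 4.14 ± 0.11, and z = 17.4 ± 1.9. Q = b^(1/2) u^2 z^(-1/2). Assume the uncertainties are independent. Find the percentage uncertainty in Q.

Since Q is a product/quotient, work with relative uncertainties:
  (½·δb/b)² = (0.5×0.0615)² = 0.000945;  (2·δu/u)² = (2×0.0266)² = 0.00282;  (−½·δz/z)² = (-0.5×0.109)² = 0.00298
δQ/Q = √(0.00675) = 0.0822

8.22%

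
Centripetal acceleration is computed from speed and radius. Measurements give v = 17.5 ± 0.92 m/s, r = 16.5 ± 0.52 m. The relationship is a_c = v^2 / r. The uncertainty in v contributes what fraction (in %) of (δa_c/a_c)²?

91.8%

(δa_c/a_c)² = (2·δv/v)² + (-1·δr/r)²
  v term: (2×0.0526)² = 0.0111
  r term: (-1×0.0315)² = 0.000993
Total = 0.0120. Share from v = 0.0111/0.0120 = 0.918.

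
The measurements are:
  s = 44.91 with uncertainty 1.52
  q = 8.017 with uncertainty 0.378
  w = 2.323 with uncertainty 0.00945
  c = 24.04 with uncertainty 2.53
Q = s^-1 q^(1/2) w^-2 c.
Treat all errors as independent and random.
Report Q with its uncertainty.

0.2809 ± 0.0318

Since Q is a product/quotient, work with relative uncertainties:
  (-1·δs/s)² = (-1×0.0338)² = 0.00115;  (½·δq/q)² = (0.5×0.0471)² = 0.000556;  (-2·δw/w)² = (-2×0.00407)² = 6.62e-05;  (1·δc/c)² = (1×0.105)² = 0.0111
δQ/Q = √(0.0128) = 0.113
Q = 0.2809, so δQ = 0.113 × 0.2809 = 0.0318.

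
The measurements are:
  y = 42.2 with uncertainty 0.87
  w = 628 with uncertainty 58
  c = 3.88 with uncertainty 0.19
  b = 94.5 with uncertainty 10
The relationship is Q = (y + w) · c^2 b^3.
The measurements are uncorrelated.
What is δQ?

Let u = y + w = 670. δu = √(δy² + δw²) = √(0.757 + 3360) = 58.0, so δu/u = 0.0866.
Q is then a monomial in u, c, b:
δQ/Q = √((δu/u)² + (2·δc/c)² + (3·δb/b)²) = √(0.00749 + 0.00959 + 0.101) = 0.343
Q = 8.51e+09, so δQ = 0.343 × 8.51e+09 = 2.92e+09.

2.92e+09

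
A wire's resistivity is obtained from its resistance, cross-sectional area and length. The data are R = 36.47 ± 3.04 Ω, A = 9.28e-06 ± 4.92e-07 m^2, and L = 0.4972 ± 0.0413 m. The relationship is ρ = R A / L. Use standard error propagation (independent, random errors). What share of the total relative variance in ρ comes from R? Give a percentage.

(δρ/ρ)² = (1·δR/R)² + (1·δA/A)² + (-1·δL/L)²
  R term: (1×0.0834)² = 0.00695
  A term: (1×0.0530)² = 0.00281
  L term: (-1×0.0831)² = 0.00690
Total = 0.0167. Share from R = 0.00695/0.0167 = 0.417.

41.7%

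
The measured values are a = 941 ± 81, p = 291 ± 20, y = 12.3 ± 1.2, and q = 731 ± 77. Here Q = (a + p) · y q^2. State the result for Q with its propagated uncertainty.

Let u = a + p = 1230. δu = √(δa² + δp²) = √(6560 + 400) = 83.4, so δu/u = 0.0677.
Q is then a monomial in u, y, q:
δQ/Q = √((δu/u)² + (1·δy/y)² + (2·δq/q)²) = √(0.00459 + 0.00952 + 0.0444) = 0.242
Q = 8.1e+09, so δQ = 0.242 × 8.1e+09 = 1.96e+09.

(8.10 ± 1.96) × 10^9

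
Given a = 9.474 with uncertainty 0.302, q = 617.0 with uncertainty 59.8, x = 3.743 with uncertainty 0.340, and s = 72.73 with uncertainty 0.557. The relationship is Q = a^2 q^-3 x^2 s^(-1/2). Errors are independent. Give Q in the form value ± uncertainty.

(6.278 ± 2.19) × 10^-7

For a monomial Q ∝ a^2, q^-3, x^2, s^(-1/2), fractional errors add in quadrature:
  (2·δa/a)² = (2×0.0319)² = 0.00406;  (-3·δq/q)² = (-3×0.0969)² = 0.0845;  (2·δx/x)² = (2×0.0908)² = 0.0330;  (−½·δs/s)² = (-0.5×0.00766)² = 1.47e-05
δQ/Q = √(0.122) = 0.349
Q = 6.278e-07, so δQ = 0.349 × 6.278e-07 = 2.19e-07.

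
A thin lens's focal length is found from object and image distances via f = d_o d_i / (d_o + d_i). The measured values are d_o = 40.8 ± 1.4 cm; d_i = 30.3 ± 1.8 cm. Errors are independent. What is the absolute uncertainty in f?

0.645 cm

∂f/∂d_o = (d_i/(d_o+d_i))² = 0.182;  ∂f/∂d_i = (d_o/(d_o+d_i))² = 0.329
δf = √((∂f/∂d_o · δd_o)² + (∂f/∂d_i · δd_i)²) = √(0.0646 + 0.351) = 0.645 cm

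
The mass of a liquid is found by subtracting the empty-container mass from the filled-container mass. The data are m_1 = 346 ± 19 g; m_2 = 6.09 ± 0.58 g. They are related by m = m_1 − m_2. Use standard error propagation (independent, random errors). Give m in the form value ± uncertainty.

340 ± 19.0 g

For a sum/difference, combine absolute errors in quadrature:
  (δm_1)² = 361;  (δm_2)² = 0.336
δm = √(361) = 19.0 g
m = 340 g.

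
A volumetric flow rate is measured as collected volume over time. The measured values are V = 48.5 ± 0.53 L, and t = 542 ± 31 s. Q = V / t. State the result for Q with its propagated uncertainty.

0.0895 ± 0.00521 L/s

Q is a product of powers, so relative uncertainties combine in quadrature:
  (1·δV/V)² = (1×0.0109)² = 0.000119;  (-1·δt/t)² = (-1×0.0572)² = 0.00327
δQ/Q = √(0.00339) = 0.0582
Q = 0.0895 L/s, so δQ = 0.0582 × 0.0895 = 0.00521 L/s.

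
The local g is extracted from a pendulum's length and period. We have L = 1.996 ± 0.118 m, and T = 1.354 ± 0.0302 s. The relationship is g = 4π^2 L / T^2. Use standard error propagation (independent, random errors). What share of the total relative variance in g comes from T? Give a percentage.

36.3%

(δg/g)² = (1·δL/L)² + (-2·δT/T)²
  L term: (1×0.0591)² = 0.00349
  T term: (-2×0.0223)² = 0.00199
Total = 0.00548. Share from T = 0.00199/0.00548 = 0.363.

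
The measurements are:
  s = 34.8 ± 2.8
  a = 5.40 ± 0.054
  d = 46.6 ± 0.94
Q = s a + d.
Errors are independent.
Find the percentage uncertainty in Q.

Let p = s·a = 188. δp/p = √((1·δs/s)² + (1·δa/a)²) = √(0.00647 + 0.000100) = 0.0811, so δp = 15.2.
Q = p + d: δQ = √(δp² + δd²) = √(232 + 0.884) = 15.3
Q = 235, so δQ/Q = 15.3/235 = 0.0651.

6.51%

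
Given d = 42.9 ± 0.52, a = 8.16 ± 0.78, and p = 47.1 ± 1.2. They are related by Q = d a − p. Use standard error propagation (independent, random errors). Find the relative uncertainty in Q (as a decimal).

0.111

Let w = d·a = 350. δw/w = √((1·δd/d)² + (1·δa/a)²) = √(0.000147 + 0.00914) = 0.0964, so δw = 33.7.
Q = w − p: δQ = √(δw² + δp²) = √(1140 + 1.44) = 33.8
Q = 303, so δQ/Q = 33.8/303 = 0.111.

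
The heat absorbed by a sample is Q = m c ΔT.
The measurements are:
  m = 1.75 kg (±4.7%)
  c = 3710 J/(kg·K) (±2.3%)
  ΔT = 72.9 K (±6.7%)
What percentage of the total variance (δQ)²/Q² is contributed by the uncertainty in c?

7.32%

(δQ/Q)² = (1·δm/m)² + (1·δc/c)² + (1·δΔT/ΔT)²
  m term: (1×0.0470)² = 0.00221
  c term: (1×0.0230)² = 0.000529
  ΔT term: (1×0.0670)² = 0.00449
Total = 0.00723. Share from c = 0.000529/0.00723 = 0.0732.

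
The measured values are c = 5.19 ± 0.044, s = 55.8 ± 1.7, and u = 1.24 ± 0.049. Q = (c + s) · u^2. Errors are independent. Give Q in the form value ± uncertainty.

Let w = c + s = 61.0. δw = √(δc² + δs²) = √(0.00194 + 2.89) = 1.70, so δw/w = 0.0279.
Q is then a monomial in w, u:
δQ/Q = √((δw/w)² + (2·δu/u)²) = √(0.000777 + 0.00625) = 0.0838
Q = 93.8, so δQ = 0.0838 × 93.8 = 7.86.

93.8 ± 7.86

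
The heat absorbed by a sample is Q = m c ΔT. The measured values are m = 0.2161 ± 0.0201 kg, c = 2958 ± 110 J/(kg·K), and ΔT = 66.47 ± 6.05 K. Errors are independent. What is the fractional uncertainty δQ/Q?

0.135

Each factor contributes (exponent × relative error)² to (δQ/Q)²:
  (1·δm/m)² = (1×0.0930)² = 0.00865;  (1·δc/c)² = (1×0.0372)² = 0.00138;  (1·δΔT/ΔT)² = (1×0.0910)² = 0.00828
δQ/Q = √(0.0183) = 0.135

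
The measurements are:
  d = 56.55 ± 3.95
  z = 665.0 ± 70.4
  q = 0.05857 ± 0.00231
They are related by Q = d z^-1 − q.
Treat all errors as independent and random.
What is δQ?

0.0110

Let p = d·z^-1 = 0.08504. δp/p = √((1·δd/d)² + (-1·δz/z)²) = √(0.00488 + 0.0112) = 0.127, so δp = 0.0108.
Q = p − q: δQ = √(δp² + δq²) = √(0.000116 + 5.34e-06) = 0.0110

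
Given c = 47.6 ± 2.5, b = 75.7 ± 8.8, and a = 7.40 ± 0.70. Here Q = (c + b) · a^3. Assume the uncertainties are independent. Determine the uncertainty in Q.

Let u = c + b = 123. δu = √(δc² + δb²) = √(6.25 + 77.4) = 9.15, so δu/u = 0.0742.
Q is then a monomial in u, a:
δQ/Q = √((δu/u)² + (3·δa/a)²) = √(0.00550 + 0.0805) = 0.293
Q = 50000, so δQ = 0.293 × 50000 = 14700.

14700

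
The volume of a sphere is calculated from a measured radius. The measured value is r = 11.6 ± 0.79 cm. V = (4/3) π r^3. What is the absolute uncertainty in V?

V ∝ r^3, so δV/V = |3| · δr/r = 3 × 0.0681 = 0.204.
V = 6540 cm^3, so δV = 0.204 × 6540 = 1340 cm^3.

1340 cm^3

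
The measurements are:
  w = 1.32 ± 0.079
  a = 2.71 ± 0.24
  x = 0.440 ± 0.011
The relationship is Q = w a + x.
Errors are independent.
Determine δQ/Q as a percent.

9.52%

Let p = w·a = 3.58. δp/p = √((1·δw/w)² + (1·δa/a)²) = √(0.00358 + 0.00784) = 0.107, so δp = 0.382.
Q = p + x: δQ = √(δp² + δx²) = √(0.146 + 0.000121) = 0.383
Q = 4.02, so δQ/Q = 0.383/4.02 = 0.0952.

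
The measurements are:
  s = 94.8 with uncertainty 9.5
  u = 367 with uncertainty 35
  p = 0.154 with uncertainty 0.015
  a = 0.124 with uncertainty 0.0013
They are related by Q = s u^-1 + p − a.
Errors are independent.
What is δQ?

0.0388

Let w = s·u^-1 = 0.258. δw/w = √((1·δs/s)² + (-1·δu/u)²) = √(0.0100 + 0.00910) = 0.138, so δw = 0.0357.
Q = w + p − a: δQ = √(δw² + δp² + δa²) = √(0.00128 + 0.000225 + 1.69e-06) = 0.0388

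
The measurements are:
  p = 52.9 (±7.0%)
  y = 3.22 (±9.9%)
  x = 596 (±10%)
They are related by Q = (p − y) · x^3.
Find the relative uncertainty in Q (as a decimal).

0.309

Let u = p − y = 49.7. δu = √(δp² + δy²) = √(13.7 + 0.102) = 3.72, so δu/u = 0.0748.
Q is then a monomial in u, x:
δQ/Q = √((δu/u)² + (3·δx/x)²) = √(0.00560 + 0.0900) = 0.309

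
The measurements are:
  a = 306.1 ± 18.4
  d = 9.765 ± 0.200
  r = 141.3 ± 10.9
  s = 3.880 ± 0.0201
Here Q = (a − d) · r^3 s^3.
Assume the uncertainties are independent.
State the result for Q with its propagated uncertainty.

Let u = a − d = 296.3. δu = √(δa² + δd²) = √(339 + 0.0400) = 18.4, so δu/u = 0.0621.
Q is then a monomial in u, r, s:
δQ/Q = √((δu/u)² + (3·δr/r)² + (3·δs/s)²) = √(0.00386 + 0.0536 + 0.000242) = 0.240
Q = 4.883e+10, so δQ = 0.240 × 4.883e+10 = 1.17e+10.

(4.883 ± 1.17) × 10^10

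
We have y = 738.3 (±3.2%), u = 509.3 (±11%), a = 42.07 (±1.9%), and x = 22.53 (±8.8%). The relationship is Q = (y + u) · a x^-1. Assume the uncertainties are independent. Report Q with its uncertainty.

Let w = y + u = 1248. δw = √(δy² + δu²) = √(558 + 3140) = 60.8, so δw/w = 0.0487.
Q is then a monomial in w, a, x:
δQ/Q = √((δw/w)² + (1·δa/a)² + (-1·δx/x)²) = √(0.00238 + 0.000361 + 0.00774) = 0.102
Q = 2330, so δQ = 0.102 × 2330 = 238.

2330 ± 238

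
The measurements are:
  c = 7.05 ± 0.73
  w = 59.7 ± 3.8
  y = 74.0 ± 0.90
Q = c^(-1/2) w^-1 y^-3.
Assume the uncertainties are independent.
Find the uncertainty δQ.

For a monomial Q ∝ c^(-1/2), w^-1, y^-3, fractional errors add in quadrature:
  (−½·δc/c)² = (-0.5×0.104)² = 0.00268;  (-1·δw/w)² = (-1×0.0637)² = 0.00405;  (-3·δy/y)² = (-3×0.0122)² = 0.00133
δQ/Q = √(0.00806) = 0.0898
Q = 1.56e-08, so δQ = 0.0898 × 1.56e-08 = 1.4e-09.

1.4e-09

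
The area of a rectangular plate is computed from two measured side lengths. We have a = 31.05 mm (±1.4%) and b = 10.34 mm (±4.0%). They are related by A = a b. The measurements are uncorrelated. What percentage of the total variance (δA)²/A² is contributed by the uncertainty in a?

(δA/A)² = (1·δa/a)² + (1·δb/b)²
  a term: (1×0.0140)² = 0.000196
  b term: (1×0.0400)² = 0.00160
Total = 0.00180. Share from a = 0.000196/0.00180 = 0.109.

10.9%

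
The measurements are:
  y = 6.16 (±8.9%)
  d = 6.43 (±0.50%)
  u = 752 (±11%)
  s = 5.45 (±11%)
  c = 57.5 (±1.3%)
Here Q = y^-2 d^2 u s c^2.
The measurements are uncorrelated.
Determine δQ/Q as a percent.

23.8%

Q is a product of powers, so relative uncertainties combine in quadrature:
  (-2·δy/y)² = (-2×0.0890)² = 0.0317;  (2·δd/d)² = (2×0.00500)² = 0.000100;  (1·δu/u)² = (1×0.110)² = 0.0121;  (1·δs/s)² = (1×0.110)² = 0.0121;  (2·δc/c)² = (2×0.0130)² = 0.000676
δQ/Q = √(0.0567) = 0.238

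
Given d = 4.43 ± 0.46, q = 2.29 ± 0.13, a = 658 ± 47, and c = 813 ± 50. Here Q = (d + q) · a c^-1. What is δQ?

0.642

Let u = d + q = 6.72. δu = √(δd² + δq²) = √(0.212 + 0.0169) = 0.478, so δu/u = 0.0711.
Q is then a monomial in u, a, c:
δQ/Q = √((δu/u)² + (1·δa/a)² + (-1·δc/c)²) = √(0.00506 + 0.00510 + 0.00378) = 0.118
Q = 5.44, so δQ = 0.118 × 5.44 = 0.642.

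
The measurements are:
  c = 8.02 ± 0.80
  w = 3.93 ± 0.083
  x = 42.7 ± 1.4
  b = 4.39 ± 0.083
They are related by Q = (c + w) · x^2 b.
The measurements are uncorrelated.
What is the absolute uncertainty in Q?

9170

Let u = c + w = 11.9. δu = √(δc² + δw²) = √(0.640 + 0.00689) = 0.804, so δu/u = 0.0673.
Q is then a monomial in u, x, b:
δQ/Q = √((δu/u)² + (2·δx/x)² + (1·δb/b)²) = √(0.00453 + 0.00430 + 0.000357) = 0.0959
Q = 95700, so δQ = 0.0959 × 95700 = 9170.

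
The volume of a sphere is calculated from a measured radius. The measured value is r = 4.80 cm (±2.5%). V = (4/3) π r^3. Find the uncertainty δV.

34.7 cm^3

Each factor contributes (exponent × relative error)² to (δV/V)²:
  (3·δr/r)² = (3×0.0250)² = 0.00563
δV/V = √(0.00563) = 0.0750
V = 463 cm^3, so δV = 0.0750 × 463 = 34.7 cm^3.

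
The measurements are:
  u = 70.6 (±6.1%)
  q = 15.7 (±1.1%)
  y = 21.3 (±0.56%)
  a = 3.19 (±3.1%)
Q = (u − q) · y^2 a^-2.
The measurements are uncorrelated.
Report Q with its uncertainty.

Let w = u − q = 54.9. δw = √(δu² + δq²) = √(18.5 + 0.0298) = 4.31, so δw/w = 0.0785.
Q is then a monomial in w, y, a:
δQ/Q = √((δw/w)² + (2·δy/y)² + (-2·δa/a)²) = √(0.00616 + 0.000125 + 0.00384) = 0.101
Q = 2450, so δQ = 0.101 × 2450 = 246.

2450 ± 246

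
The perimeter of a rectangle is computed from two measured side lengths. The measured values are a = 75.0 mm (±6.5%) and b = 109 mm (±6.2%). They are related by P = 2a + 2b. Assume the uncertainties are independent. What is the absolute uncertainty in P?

16.7 mm

For a sum/difference, combine absolute errors in quadrature:
  (2·δa)² = 95.1;  (2·δb)² = 183
δP = √(278) = 16.7 mm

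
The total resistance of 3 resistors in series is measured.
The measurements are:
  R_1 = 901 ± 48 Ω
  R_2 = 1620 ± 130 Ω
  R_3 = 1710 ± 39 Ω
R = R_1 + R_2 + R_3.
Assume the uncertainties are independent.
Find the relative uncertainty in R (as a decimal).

0.0340

Absolute uncertainties add in quadrature for a linear combination:
  (δR_1)² = 2300;  (δR_2)² = 16900;  (δR_3)² = 1520
δR = √(20700) = 144 Ω
R = 4230 Ω, so δR/R = 144/4230 = 0.0340.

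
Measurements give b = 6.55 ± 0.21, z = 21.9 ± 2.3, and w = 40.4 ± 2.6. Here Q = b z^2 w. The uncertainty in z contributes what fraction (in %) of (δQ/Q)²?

89.5%

(δQ/Q)² = (1·δb/b)² + (2·δz/z)² + (1·δw/w)²
  b term: (1×0.0321)² = 0.00103
  z term: (2×0.105)² = 0.0441
  w term: (1×0.0644)² = 0.00414
Total = 0.0493. Share from z = 0.0441/0.0493 = 0.895.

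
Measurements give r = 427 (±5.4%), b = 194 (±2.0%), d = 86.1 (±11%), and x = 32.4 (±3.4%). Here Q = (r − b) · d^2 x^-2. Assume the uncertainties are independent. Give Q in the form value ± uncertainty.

1650 ± 413

Let u = r − b = 233. δu = √(δr² + δb²) = √(532 + 15.1) = 23.4, so δu/u = 0.100.
Q is then a monomial in u, d, x:
δQ/Q = √((δu/u)² + (2·δd/d)² + (-2·δx/x)²) = √(0.0101 + 0.0484 + 0.00462) = 0.251
Q = 1650, so δQ = 0.251 × 1650 = 413.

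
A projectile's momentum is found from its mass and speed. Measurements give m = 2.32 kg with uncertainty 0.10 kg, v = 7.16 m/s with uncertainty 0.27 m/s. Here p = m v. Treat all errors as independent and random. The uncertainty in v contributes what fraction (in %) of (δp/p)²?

(δp/p)² = (1·δm/m)² + (1·δv/v)²
  m term: (1×0.0431)² = 0.00186
  v term: (1×0.0377)² = 0.00142
Total = 0.00328. Share from v = 0.00142/0.00328 = 0.434.

43.4%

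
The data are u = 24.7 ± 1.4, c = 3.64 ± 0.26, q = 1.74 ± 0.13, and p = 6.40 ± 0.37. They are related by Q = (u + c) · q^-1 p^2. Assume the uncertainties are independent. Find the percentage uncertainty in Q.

Let w = u + c = 28.3. δw = √(δu² + δc²) = √(1.96 + 0.0676) = 1.42, so δw/w = 0.0502.
Q is then a monomial in w, q, p:
δQ/Q = √((δw/w)² + (-1·δq/q)² + (2·δp/p)²) = √(0.00252 + 0.00558 + 0.0134) = 0.147

14.7%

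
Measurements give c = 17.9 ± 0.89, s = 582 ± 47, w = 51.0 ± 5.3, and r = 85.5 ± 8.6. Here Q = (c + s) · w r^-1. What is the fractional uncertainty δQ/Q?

Let u = c + s = 600. δu = √(δc² + δs²) = √(0.792 + 2210) = 47.0, so δu/u = 0.0784.
Q is then a monomial in u, w, r:
δQ/Q = √((δu/u)² + (1·δw/w)² + (-1·δr/r)²) = √(0.00614 + 0.0108 + 0.0101) = 0.164

0.164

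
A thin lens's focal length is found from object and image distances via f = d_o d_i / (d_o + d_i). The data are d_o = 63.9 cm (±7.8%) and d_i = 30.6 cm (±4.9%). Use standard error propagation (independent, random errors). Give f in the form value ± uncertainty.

20.7 ± 0.862 cm

∂f/∂d_o = (d_i/(d_o+d_i))² = 0.105;  ∂f/∂d_i = (d_o/(d_o+d_i))² = 0.457
δf = √((∂f/∂d_o · δd_o)² + (∂f/∂d_i · δd_i)²) = √(0.273 + 0.470) = 0.862 cm
f = 20.7 cm.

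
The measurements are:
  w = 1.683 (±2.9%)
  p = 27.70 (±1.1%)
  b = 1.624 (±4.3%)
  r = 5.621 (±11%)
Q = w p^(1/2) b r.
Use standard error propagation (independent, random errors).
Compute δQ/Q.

0.122

For a monomial Q ∝ w, p^(1/2), b, r, fractional errors add in quadrature:
  (1·δw/w)² = (1×0.0290)² = 0.000841;  (½·δp/p)² = (0.5×0.0110)² = 3.03e-05;  (1·δb/b)² = (1×0.0430)² = 0.00185;  (1·δr/r)² = (1×0.110)² = 0.0121
δQ/Q = √(0.0148) = 0.122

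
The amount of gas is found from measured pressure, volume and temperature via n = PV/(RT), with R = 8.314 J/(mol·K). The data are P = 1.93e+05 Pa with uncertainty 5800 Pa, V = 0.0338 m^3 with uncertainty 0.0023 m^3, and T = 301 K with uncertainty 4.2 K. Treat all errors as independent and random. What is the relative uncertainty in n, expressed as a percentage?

Relative error in a monomial: (δn/n)² = Σ (nᵢ · δxᵢ/xᵢ)².
  (1·δP/P)² = (1×0.0301)² = 0.000903;  (1·δV/V)² = (1×0.0680)² = 0.00463;  (-1·δT/T)² = (-1×0.0140)² = 0.000195
δn/n = √(0.00573) = 0.0757

7.57%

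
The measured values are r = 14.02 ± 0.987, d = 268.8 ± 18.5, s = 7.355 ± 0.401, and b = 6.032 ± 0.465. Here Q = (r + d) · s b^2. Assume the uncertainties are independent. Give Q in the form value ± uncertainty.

Let u = r + d = 282.8. δu = √(δr² + δd²) = √(0.974 + 342) = 18.5, so δu/u = 0.0655.
Q is then a monomial in u, s, b:
δQ/Q = √((δu/u)² + (1·δs/s)² + (2·δb/b)²) = √(0.00429 + 0.00297 + 0.0238) = 0.176
Q = 75690, so δQ = 0.176 × 75690 = 13300.

75690 ± 13300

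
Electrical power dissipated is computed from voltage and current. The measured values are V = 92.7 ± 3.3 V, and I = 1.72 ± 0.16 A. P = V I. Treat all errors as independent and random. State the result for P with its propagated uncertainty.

Since P is a product/quotient, work with relative uncertainties:
  (1·δV/V)² = (1×0.0356)² = 0.00127;  (1·δI/I)² = (1×0.0930)² = 0.00865
δP/P = √(0.00992) = 0.0996
P = 159 W, so δP = 0.0996 × 159 = 15.9 W.

159 ± 15.9 W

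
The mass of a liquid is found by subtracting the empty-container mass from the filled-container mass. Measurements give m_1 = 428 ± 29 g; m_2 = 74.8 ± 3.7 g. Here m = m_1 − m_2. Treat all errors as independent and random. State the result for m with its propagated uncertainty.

353 ± 29.2 g

For a sum/difference, combine absolute errors in quadrature:
  (δm_1)² = 841;  (δm_2)² = 13.7
δm = √(855) = 29.2 g
m = 353 g.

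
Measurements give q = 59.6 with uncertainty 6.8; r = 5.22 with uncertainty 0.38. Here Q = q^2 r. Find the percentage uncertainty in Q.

24.0%

For a monomial Q ∝ q^2, r, fractional errors add in quadrature:
  (2·δq/q)² = (2×0.114)² = 0.0521;  (1·δr/r)² = (1×0.0728)² = 0.00530
δQ/Q = √(0.0574) = 0.240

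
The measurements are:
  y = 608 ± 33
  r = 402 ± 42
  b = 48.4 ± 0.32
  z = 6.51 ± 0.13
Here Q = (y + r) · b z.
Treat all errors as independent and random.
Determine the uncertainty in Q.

18100

Let u = y + r = 1010. δu = √(δy² + δr²) = √(1090 + 1760) = 53.4, so δu/u = 0.0529.
Q is then a monomial in u, b, z:
δQ/Q = √((δu/u)² + (1·δb/b)² + (1·δz/z)²) = √(0.00280 + 4.37e-05 + 0.000399) = 0.0569
Q = 3.18e+05, so δQ = 0.0569 × 3.18e+05 = 18100.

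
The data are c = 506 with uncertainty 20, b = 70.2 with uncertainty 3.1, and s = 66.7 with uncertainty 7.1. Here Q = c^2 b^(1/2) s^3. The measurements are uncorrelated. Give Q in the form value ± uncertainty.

Products/powers → add relative errors in quadrature, weighted by exponent:
  (2·δc/c)² = (2×0.0395)² = 0.00625;  (½·δb/b)² = (0.5×0.0442)² = 0.000488;  (3·δs/s)² = (3×0.106)² = 0.102
δQ/Q = √(0.109) = 0.330
Q = 6.37e+11, so δQ = 0.330 × 6.37e+11 = 2.1e+11.

(6.37 ± 2.10) × 10^11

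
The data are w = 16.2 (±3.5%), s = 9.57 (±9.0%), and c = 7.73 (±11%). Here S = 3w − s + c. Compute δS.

2.09

Absolute uncertainties add in quadrature for a linear combination:
  (3·δw)² = 2.89;  (δs)² = 0.742;  (δc)² = 0.723
δS = √(4.36) = 2.09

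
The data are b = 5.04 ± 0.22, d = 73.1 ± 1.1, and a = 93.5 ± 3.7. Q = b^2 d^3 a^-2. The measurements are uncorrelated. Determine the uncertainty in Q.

Relative error in a monomial: (δQ/Q)² = Σ (nᵢ · δxᵢ/xᵢ)².
  (2·δb/b)² = (2×0.0437)² = 0.00762;  (3·δd/d)² = (3×0.0150)² = 0.00204;  (-2·δa/a)² = (-2×0.0396)² = 0.00626
δQ/Q = √(0.0159) = 0.126
Q = 1130, so δQ = 0.126 × 1130 = 143.

143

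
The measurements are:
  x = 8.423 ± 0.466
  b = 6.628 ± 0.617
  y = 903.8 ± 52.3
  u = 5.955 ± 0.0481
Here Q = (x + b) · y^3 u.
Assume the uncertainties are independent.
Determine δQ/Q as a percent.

18.1%

Let w = x + b = 15.05. δw = √(δx² + δb²) = √(0.217 + 0.381) = 0.773, so δw/w = 0.0514.
Q is then a monomial in w, y, u:
δQ/Q = √((δw/w)² + (3·δy/y)² + (1·δu/u)²) = √(0.00264 + 0.0301 + 6.52e-05) = 0.181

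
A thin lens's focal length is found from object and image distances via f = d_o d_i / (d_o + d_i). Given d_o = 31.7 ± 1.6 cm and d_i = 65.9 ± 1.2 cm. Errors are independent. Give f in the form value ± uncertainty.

∂f/∂d_o = (d_i/(d_o+d_i))² = 0.456;  ∂f/∂d_i = (d_o/(d_o+d_i))² = 0.105
δf = √((∂f/∂d_o · δd_o)² + (∂f/∂d_i · δd_i)²) = √(0.532 + 0.0160) = 0.740 cm
f = 21.4 cm.

21.4 ± 0.740 cm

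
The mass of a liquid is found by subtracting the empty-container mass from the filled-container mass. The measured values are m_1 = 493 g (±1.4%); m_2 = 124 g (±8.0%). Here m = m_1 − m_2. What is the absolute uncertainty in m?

Each term contributes (cᵢ δxᵢ)² to (δm)²:
  (δm_1)² = 47.6;  (δm_2)² = 98.4
δm = √(146) = 12.1 g

12.1 g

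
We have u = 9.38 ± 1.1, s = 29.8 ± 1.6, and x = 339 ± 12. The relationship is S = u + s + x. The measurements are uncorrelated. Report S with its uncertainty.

Each term contributes (cᵢ δxᵢ)² to (δS)²:
  (δu)² = 1.21;  (δs)² = 2.56;  (δx)² = 144
δS = √(148) = 12.2
S = 378.

378 ± 12.2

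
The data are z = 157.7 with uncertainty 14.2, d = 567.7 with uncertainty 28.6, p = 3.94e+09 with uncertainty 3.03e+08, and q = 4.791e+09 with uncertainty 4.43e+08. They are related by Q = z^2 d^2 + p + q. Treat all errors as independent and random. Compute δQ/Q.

0.104

Let w = z^2·d^2 = 8.015e+09. δw/w = √((2·δz/z)² + (2·δd/d)²) = √(0.0324 + 0.0102) = 0.206, so δw = 1.65e+09.
Q = w + p + q: δQ = √(δw² + δp² + δq²) = √(2.74e+18 + 9.18e+16 + 1.96e+17) = 1.74e+09
Q = 1.675e+10, so δQ/Q = 1.74e+09/1.675e+10 = 0.104.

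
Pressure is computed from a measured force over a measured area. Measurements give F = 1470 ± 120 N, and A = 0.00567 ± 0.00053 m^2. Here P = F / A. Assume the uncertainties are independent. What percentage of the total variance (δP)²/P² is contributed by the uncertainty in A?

56.7%

(δP/P)² = (1·δF/F)² + (-1·δA/A)²
  F term: (1×0.0816)² = 0.00666
  A term: (-1×0.0935)² = 0.00874
Total = 0.0154. Share from A = 0.00874/0.0154 = 0.567.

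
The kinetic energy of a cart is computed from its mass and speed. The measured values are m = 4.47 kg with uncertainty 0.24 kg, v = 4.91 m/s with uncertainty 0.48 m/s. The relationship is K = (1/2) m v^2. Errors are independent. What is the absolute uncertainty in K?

10.9 J

Each factor contributes (exponent × relative error)² to (δK/K)²:
  (1·δm/m)² = (1×0.0537)² = 0.00288;  (2·δv/v)² = (2×0.0978)² = 0.0382
δK/K = √(0.0411) = 0.203
K = 53.9 J, so δK = 0.203 × 53.9 = 10.9 J.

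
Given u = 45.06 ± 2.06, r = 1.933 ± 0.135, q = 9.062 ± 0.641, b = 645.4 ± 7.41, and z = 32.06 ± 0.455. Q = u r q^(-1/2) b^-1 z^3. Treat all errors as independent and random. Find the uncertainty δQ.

149

Each factor contributes (exponent × relative error)² to (δQ/Q)²:
  (1·δu/u)² = (1×0.0457)² = 0.00209;  (1·δr/r)² = (1×0.0698)² = 0.00488;  (−½·δq/q)² = (-0.5×0.0707)² = 0.00125;  (-1·δb/b)² = (-1×0.0115)² = 0.000132;  (3·δz/z)² = (3×0.0142)² = 0.00181
δQ/Q = √(0.0102) = 0.101
Q = 1477, so δQ = 0.101 × 1477 = 149.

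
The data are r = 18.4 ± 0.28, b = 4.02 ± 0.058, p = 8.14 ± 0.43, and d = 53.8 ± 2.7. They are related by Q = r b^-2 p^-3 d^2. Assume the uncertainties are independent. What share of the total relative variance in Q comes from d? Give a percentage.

27.8%

(δQ/Q)² = (1·δr/r)² + (-2·δb/b)² + (-3·δp/p)² + (2·δd/d)²
  r term: (1×0.0152)² = 0.000232
  b term: (-2×0.0144)² = 0.000833
  p term: (-3×0.0528)² = 0.0251
  d term: (2×0.0502)² = 0.0101
Total = 0.0363. Share from d = 0.0101/0.0363 = 0.278.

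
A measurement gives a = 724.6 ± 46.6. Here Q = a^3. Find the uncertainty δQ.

Q ∝ a^3, so δQ/Q = |3| · δa/a = 3 × 0.0643 = 0.193.
Q = 3.804e+08, so δQ = 0.193 × 3.804e+08 = 7.34e+07.

7.34e+07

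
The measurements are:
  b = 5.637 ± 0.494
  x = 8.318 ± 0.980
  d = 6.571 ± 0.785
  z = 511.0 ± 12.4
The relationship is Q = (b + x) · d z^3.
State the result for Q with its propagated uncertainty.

Let u = b + x = 13.95. δu = √(δb² + δx²) = √(0.244 + 0.960) = 1.10, so δu/u = 0.0786.
Q is then a monomial in u, d, z:
δQ/Q = √((δu/u)² + (1·δd/d)² + (3·δz/z)²) = √(0.00618 + 0.0143 + 0.00530) = 0.160
Q = 1.224e+10, so δQ = 0.160 × 1.224e+10 = 1.96e+09.

(1.224 ± 0.196) × 10^10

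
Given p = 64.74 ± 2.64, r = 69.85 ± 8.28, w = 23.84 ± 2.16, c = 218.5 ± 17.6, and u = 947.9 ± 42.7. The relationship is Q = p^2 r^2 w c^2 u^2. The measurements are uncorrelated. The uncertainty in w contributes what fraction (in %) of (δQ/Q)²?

7.81%

(δQ/Q)² = (2·δp/p)² + (2·δr/r)² + (1·δw/w)² + (2·δc/c)² + (2·δu/u)²
  p term: (2×0.0408)² = 0.00665
  r term: (2×0.119)² = 0.0562
  w term: (1×0.0906)² = 0.00821
  c term: (2×0.0805)² = 0.0260
  u term: (2×0.0450)² = 0.00812
Total = 0.105. Share from w = 0.00821/0.105 = 0.0781.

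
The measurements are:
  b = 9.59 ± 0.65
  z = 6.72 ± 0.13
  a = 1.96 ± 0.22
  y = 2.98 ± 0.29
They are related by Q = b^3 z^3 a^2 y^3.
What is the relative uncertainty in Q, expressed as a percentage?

42.5%

For a monomial Q ∝ b^3, z^3, a^2, y^3, fractional errors add in quadrature:
  (3·δb/b)² = (3×0.0678)² = 0.0413;  (3·δz/z)² = (3×0.0193)² = 0.00337;  (2·δa/a)² = (2×0.112)² = 0.0504;  (3·δy/y)² = (3×0.0973)² = 0.0852
δQ/Q = √(0.180) = 0.425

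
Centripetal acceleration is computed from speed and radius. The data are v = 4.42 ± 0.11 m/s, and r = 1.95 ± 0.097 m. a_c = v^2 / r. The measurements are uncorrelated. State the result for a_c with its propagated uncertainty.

10.0 ± 0.705 m/s^2

Products/powers → add relative errors in quadrature, weighted by exponent:
  (2·δv/v)² = (2×0.0249)² = 0.00248;  (-1·δr/r)² = (-1×0.0497)² = 0.00247
δa_c/a_c = √(0.00495) = 0.0704
a_c = 10.0 m/s^2, so δa_c = 0.0704 × 10.0 = 0.705 m/s^2.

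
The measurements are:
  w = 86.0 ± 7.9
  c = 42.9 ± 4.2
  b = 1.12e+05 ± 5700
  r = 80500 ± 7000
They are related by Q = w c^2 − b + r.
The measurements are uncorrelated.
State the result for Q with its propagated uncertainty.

Let p = w·c^2 = 1.58e+05. δp/p = √((1·δw/w)² + (2·δc/c)²) = √(0.00844 + 0.0383) = 0.216, so δp = 34200.
Q = p − b + r: δQ = √(δp² + δb² + δr²) = √(1.17e+09 + 3.25e+07 + 4.9e+07) = 35400
Q = 1.27e+05.

(1.27 ± 0.354) × 10^5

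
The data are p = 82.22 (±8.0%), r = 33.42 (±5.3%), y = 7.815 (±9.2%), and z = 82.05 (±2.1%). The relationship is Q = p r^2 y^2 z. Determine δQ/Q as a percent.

For a monomial Q ∝ p, r^2, y^2, z, fractional errors add in quadrature:
  (1·δp/p)² = (1×0.0800)² = 0.00640;  (2·δr/r)² = (2×0.0530)² = 0.0112;  (2·δy/y)² = (2×0.0920)² = 0.0339;  (1·δz/z)² = (1×0.0210)² = 0.000441
δQ/Q = √(0.0519) = 0.228

22.8%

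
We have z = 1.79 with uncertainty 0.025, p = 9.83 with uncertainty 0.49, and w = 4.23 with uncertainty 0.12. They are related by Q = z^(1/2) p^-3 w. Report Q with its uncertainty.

Each factor contributes (exponent × relative error)² to (δQ/Q)²:
  (½·δz/z)² = (0.5×0.0140)² = 4.88e-05;  (-3·δp/p)² = (-3×0.0498)² = 0.0224;  (1·δw/w)² = (1×0.0284)² = 0.000805
δQ/Q = √(0.0232) = 0.152
Q = 0.00596, so δQ = 0.152 × 0.00596 = 0.000908.

0.00596 ± 0.000908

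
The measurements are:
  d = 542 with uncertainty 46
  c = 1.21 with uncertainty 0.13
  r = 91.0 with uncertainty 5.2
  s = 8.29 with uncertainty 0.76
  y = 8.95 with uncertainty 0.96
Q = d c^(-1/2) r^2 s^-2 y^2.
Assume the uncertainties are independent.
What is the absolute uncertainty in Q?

For a monomial Q ∝ d, c^(-1/2), r^2, s^-2, y^2, fractional errors add in quadrature:
  (1·δd/d)² = (1×0.0849)² = 0.00720;  (−½·δc/c)² = (-0.5×0.107)² = 0.00289;  (2·δr/r)² = (2×0.0571)² = 0.0131;  (-2·δs/s)² = (-2×0.0917)² = 0.0336;  (2·δy/y)² = (2×0.107)² = 0.0460
δQ/Q = √(0.103) = 0.321
Q = 4.76e+06, so δQ = 0.321 × 4.76e+06 = 1.52e+06.

1.52e+06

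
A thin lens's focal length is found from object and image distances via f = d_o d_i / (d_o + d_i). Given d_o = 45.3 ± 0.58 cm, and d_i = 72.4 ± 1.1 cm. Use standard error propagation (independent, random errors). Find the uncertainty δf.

0.273 cm

∂f/∂d_o = (d_i/(d_o+d_i))² = 0.378;  ∂f/∂d_i = (d_o/(d_o+d_i))² = 0.148
δf = √((∂f/∂d_o · δd_o)² + (∂f/∂d_i · δd_i)²) = √(0.0482 + 0.0266) = 0.273 cm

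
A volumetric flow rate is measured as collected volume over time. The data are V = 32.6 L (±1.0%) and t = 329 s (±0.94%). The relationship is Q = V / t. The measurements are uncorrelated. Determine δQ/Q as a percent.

1.37%

Q is a product of powers, so relative uncertainties combine in quadrature:
  (1·δV/V)² = (1×0.0100)² = 0.000100;  (-1·δt/t)² = (-1×0.00940)² = 8.84e-05
δQ/Q = √(0.000188) = 0.0137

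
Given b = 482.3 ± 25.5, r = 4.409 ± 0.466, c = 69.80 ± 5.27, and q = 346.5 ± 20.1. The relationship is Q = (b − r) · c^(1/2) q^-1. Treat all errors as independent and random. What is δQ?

1.01

Let u = b − r = 477.9. δu = √(δb² + δr²) = √(650 + 0.217) = 25.5, so δu/u = 0.0534.
Q is then a monomial in u, c, q:
δQ/Q = √((δu/u)² + (½·δc/c)² + (-1·δq/q)²) = √(0.00285 + 0.00143 + 0.00337) = 0.0874
Q = 11.52, so δQ = 0.0874 × 11.52 = 1.01.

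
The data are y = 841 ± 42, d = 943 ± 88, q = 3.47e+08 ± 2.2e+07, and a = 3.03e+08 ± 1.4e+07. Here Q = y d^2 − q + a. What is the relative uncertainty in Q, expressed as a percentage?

Let p = y·d^2 = 7.48e+08. δp/p = √((1·δy/y)² + (2·δd/d)²) = √(0.00249 + 0.0348) = 0.193, so δp = 1.44e+08.
Q = p − q + a: δQ = √(δp² + δq² + δa²) = √(2.09e+16 + 4.84e+14 + 1.96e+14) = 1.47e+08
Q = 7.04e+08, so δQ/Q = 1.47e+08/7.04e+08 = 0.209.

20.9%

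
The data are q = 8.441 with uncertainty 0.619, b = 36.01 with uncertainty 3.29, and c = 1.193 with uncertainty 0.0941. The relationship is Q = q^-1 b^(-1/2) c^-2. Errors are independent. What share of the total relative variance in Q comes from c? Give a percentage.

76.9%

(δQ/Q)² = (-1·δq/q)² + (−½·δb/b)² + (-2·δc/c)²
  q term: (-1×0.0733)² = 0.00538
  b term: (-0.5×0.0914)² = 0.00209
  c term: (-2×0.0789)² = 0.0249
Total = 0.0324. Share from c = 0.0249/0.0324 = 0.769.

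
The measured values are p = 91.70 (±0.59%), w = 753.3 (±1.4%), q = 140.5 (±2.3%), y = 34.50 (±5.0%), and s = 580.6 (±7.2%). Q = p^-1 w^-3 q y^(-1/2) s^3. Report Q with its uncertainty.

Relative error in a monomial: (δQ/Q)² = Σ (nᵢ · δxᵢ/xᵢ)².
  (-1·δp/p)² = (-1×0.00590)² = 3.48e-05;  (-3·δw/w)² = (-3×0.0140)² = 0.00176;  (1·δq/q)² = (1×0.0230)² = 0.000529;  (−½·δy/y)² = (-0.5×0.0500)² = 0.000625;  (3·δs/s)² = (3×0.0720)² = 0.0467
δQ/Q = √(0.0496) = 0.223
Q = 0.1194, so δQ = 0.223 × 0.1194 = 0.0266.

0.1194 ± 0.0266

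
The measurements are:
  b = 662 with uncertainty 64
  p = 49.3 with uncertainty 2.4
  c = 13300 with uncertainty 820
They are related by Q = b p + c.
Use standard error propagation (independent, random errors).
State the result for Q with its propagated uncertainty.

45900 ± 3630

Let w = b·p = 32600. δw/w = √((1·δb/b)² + (1·δp/p)²) = √(0.00935 + 0.00237) = 0.108, so δw = 3530.
Q = w + c: δQ = √(δw² + δc²) = √(1.25e+07 + 6.72e+05) = 3630
Q = 45900.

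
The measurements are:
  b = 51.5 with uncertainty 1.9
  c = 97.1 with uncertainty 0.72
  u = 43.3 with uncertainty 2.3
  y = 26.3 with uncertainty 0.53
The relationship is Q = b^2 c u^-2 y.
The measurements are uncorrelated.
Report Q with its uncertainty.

3610 ± 474

Products/powers → add relative errors in quadrature, weighted by exponent:
  (2·δb/b)² = (2×0.0369)² = 0.00544;  (1·δc/c)² = (1×0.00742)² = 5.5e-05;  (-2·δu/u)² = (-2×0.0531)² = 0.0113;  (1·δy/y)² = (1×0.0202)² = 0.000406
δQ/Q = √(0.0172) = 0.131
Q = 3610, so δQ = 0.131 × 3610 = 474.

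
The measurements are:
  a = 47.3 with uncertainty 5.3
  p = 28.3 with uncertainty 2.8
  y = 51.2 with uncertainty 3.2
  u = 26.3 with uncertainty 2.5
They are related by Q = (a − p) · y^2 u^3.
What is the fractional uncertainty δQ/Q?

Let w = a − p = 19.0. δw = √(δa² + δp²) = √(28.1 + 7.84) = 5.99, so δw/w = 0.315.
Q is then a monomial in w, y, u:
δQ/Q = √((δw/w)² + (2·δy/y)² + (3·δu/u)²) = √(0.0995 + 0.0156 + 0.0813) = 0.443

0.443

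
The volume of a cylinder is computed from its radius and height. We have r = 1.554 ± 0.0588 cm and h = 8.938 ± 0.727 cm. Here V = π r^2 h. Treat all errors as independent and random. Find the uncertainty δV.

7.53 cm^3

Since V is a product/quotient, work with relative uncertainties:
  (2·δr/r)² = (2×0.0378)² = 0.00573;  (1·δh/h)² = (1×0.0813)² = 0.00662
δV/V = √(0.0123) = 0.111
V = 67.81 cm^3, so δV = 0.111 × 67.81 = 7.53 cm^3.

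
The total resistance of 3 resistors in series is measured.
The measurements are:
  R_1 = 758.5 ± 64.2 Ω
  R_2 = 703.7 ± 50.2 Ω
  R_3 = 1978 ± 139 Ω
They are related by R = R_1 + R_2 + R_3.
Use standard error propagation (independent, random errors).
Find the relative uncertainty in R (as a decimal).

Sums and differences: (δR)² = Σ (cᵢ δxᵢ)².
  (δR_1)² = 4120;  (δR_2)² = 2520;  (δR_3)² = 19300
δR = √(26000) = 161 Ω
R = 3440 Ω, so δR/R = 161/3440 = 0.0468.

0.0468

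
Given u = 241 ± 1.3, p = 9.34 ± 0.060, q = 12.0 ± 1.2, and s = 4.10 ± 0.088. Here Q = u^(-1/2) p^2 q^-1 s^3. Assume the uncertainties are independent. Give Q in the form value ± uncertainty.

Since Q is a product/quotient, work with relative uncertainties:
  (−½·δu/u)² = (-0.5×0.00539)² = 7.27e-06;  (2·δp/p)² = (2×0.00642)² = 0.000165;  (-1·δq/q)² = (-1×0.100)² = 0.0100;  (3·δs/s)² = (3×0.0215)² = 0.00415
δQ/Q = √(0.0143) = 0.120
Q = 32.3, so δQ = 0.120 × 32.3 = 3.86.

32.3 ± 3.86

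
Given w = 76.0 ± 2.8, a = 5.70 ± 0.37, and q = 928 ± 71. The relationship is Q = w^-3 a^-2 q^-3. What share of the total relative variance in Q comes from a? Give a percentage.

20.6%

(δQ/Q)² = (-3·δw/w)² + (-2·δa/a)² + (-3·δq/q)²
  w term: (-3×0.0368)² = 0.0122
  a term: (-2×0.0649)² = 0.0169
  q term: (-3×0.0765)² = 0.0527
Total = 0.0818. Share from a = 0.0169/0.0818 = 0.206.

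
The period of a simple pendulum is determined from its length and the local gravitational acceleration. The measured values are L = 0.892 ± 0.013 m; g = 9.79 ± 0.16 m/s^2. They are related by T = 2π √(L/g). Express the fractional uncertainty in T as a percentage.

1.09%

For a monomial T ∝ L^(1/2), g^(-1/2), fractional errors add in quadrature:
  (½·δL/L)² = (0.5×0.0146)² = 5.31e-05;  (−½·δg/g)² = (-0.5×0.0163)² = 6.68e-05
δT/T = √(0.000120) = 0.0109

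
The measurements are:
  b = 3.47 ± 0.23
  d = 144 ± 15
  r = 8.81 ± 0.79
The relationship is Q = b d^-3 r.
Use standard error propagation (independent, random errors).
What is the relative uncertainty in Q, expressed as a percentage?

33.2%

Each factor contributes (exponent × relative error)² to (δQ/Q)²:
  (1·δb/b)² = (1×0.0663)² = 0.00439;  (-3·δd/d)² = (-3×0.104)² = 0.0977;  (1·δr/r)² = (1×0.0897)² = 0.00804
δQ/Q = √(0.110) = 0.332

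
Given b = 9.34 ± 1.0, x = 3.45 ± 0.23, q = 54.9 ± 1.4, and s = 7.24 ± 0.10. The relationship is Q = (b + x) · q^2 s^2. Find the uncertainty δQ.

2e+05

Let u = b + x = 12.8. δu = √(δb² + δx²) = √(1.00 + 0.0529) = 1.03, so δu/u = 0.0802.
Q is then a monomial in u, q, s:
δQ/Q = √((δu/u)² + (2·δq/q)² + (2·δs/s)²) = √(0.00644 + 0.00260 + 0.000763) = 0.0990
Q = 2.02e+06, so δQ = 0.0990 × 2.02e+06 = 2e+05.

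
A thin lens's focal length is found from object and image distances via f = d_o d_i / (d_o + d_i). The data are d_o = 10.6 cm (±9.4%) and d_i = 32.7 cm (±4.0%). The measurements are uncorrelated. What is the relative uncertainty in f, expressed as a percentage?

7.17%

∂f/∂d_o = (d_i/(d_o+d_i))² = 0.570;  ∂f/∂d_i = (d_o/(d_o+d_i))² = 0.0599
δf = √((∂f/∂d_o · δd_o)² + (∂f/∂d_i · δd_i)²) = √(0.323 + 0.00614) = 0.574 cm
f = 8.01 cm, so δf/f = 0.574/8.01 = 0.0717.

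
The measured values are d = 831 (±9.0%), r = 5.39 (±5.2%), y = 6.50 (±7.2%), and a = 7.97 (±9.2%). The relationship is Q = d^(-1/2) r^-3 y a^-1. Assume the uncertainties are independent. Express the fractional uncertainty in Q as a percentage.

Each factor contributes (exponent × relative error)² to (δQ/Q)²:
  (−½·δd/d)² = (-0.5×0.0900)² = 0.00202;  (-3·δr/r)² = (-3×0.0520)² = 0.0243;  (1·δy/y)² = (1×0.0720)² = 0.00518;  (-1·δa/a)² = (-1×0.0920)² = 0.00846
δQ/Q = √(0.0400) = 0.200

20.0%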